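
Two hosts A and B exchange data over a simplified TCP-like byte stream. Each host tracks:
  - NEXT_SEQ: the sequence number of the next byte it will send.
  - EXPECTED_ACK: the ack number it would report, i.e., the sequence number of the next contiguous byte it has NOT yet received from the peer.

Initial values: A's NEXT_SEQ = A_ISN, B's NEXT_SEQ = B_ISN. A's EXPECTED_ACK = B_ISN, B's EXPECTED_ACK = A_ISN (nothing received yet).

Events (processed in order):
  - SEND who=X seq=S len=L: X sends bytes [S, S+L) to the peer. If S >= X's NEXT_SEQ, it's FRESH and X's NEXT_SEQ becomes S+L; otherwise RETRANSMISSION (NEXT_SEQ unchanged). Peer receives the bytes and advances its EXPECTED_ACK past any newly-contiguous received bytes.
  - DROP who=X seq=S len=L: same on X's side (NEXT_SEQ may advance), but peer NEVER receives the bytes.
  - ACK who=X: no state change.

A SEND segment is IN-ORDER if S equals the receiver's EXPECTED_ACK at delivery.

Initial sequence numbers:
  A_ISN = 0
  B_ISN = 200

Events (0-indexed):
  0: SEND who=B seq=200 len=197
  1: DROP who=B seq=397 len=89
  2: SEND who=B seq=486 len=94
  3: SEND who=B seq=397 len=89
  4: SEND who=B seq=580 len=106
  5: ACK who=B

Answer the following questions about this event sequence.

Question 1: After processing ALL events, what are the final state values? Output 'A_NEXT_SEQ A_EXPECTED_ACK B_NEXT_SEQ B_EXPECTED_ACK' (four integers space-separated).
After event 0: A_seq=0 A_ack=397 B_seq=397 B_ack=0
After event 1: A_seq=0 A_ack=397 B_seq=486 B_ack=0
After event 2: A_seq=0 A_ack=397 B_seq=580 B_ack=0
After event 3: A_seq=0 A_ack=580 B_seq=580 B_ack=0
After event 4: A_seq=0 A_ack=686 B_seq=686 B_ack=0
After event 5: A_seq=0 A_ack=686 B_seq=686 B_ack=0

Answer: 0 686 686 0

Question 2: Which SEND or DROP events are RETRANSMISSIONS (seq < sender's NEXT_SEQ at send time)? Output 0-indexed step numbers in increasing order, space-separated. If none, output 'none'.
Step 0: SEND seq=200 -> fresh
Step 1: DROP seq=397 -> fresh
Step 2: SEND seq=486 -> fresh
Step 3: SEND seq=397 -> retransmit
Step 4: SEND seq=580 -> fresh

Answer: 3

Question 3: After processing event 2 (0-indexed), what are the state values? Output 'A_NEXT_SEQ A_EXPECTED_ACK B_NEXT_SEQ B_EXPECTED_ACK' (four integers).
After event 0: A_seq=0 A_ack=397 B_seq=397 B_ack=0
After event 1: A_seq=0 A_ack=397 B_seq=486 B_ack=0
After event 2: A_seq=0 A_ack=397 B_seq=580 B_ack=0

0 397 580 0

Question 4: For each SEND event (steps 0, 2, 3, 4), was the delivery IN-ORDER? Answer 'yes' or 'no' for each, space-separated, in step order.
Step 0: SEND seq=200 -> in-order
Step 2: SEND seq=486 -> out-of-order
Step 3: SEND seq=397 -> in-order
Step 4: SEND seq=580 -> in-order

Answer: yes no yes yes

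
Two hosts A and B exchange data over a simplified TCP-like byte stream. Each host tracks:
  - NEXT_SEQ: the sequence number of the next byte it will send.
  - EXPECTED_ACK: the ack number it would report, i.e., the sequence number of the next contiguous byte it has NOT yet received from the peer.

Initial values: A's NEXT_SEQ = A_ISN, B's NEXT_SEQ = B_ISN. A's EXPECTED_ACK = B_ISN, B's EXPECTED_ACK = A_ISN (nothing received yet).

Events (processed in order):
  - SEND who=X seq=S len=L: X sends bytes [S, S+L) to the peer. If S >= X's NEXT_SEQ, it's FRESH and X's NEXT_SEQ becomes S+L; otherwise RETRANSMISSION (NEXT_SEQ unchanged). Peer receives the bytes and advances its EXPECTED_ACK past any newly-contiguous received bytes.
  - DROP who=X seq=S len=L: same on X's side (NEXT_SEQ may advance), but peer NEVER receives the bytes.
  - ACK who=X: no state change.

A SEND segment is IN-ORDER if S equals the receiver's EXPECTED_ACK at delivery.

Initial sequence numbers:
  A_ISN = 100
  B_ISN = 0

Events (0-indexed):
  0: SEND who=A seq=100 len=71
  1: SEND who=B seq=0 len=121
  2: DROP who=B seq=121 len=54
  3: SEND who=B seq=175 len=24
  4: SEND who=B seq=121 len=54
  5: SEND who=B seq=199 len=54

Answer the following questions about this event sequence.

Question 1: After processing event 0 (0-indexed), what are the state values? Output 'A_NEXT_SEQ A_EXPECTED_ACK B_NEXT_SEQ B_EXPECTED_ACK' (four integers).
After event 0: A_seq=171 A_ack=0 B_seq=0 B_ack=171

171 0 0 171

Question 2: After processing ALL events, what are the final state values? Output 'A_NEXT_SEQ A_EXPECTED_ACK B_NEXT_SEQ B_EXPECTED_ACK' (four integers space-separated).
Answer: 171 253 253 171

Derivation:
After event 0: A_seq=171 A_ack=0 B_seq=0 B_ack=171
After event 1: A_seq=171 A_ack=121 B_seq=121 B_ack=171
After event 2: A_seq=171 A_ack=121 B_seq=175 B_ack=171
After event 3: A_seq=171 A_ack=121 B_seq=199 B_ack=171
After event 4: A_seq=171 A_ack=199 B_seq=199 B_ack=171
After event 5: A_seq=171 A_ack=253 B_seq=253 B_ack=171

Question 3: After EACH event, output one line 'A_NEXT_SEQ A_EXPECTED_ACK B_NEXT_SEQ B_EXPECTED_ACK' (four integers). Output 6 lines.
171 0 0 171
171 121 121 171
171 121 175 171
171 121 199 171
171 199 199 171
171 253 253 171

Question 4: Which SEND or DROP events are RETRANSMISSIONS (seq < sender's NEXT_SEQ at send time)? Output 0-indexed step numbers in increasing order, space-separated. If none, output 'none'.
Answer: 4

Derivation:
Step 0: SEND seq=100 -> fresh
Step 1: SEND seq=0 -> fresh
Step 2: DROP seq=121 -> fresh
Step 3: SEND seq=175 -> fresh
Step 4: SEND seq=121 -> retransmit
Step 5: SEND seq=199 -> fresh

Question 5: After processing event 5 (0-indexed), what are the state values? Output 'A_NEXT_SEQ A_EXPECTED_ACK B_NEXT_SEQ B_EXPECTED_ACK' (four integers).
After event 0: A_seq=171 A_ack=0 B_seq=0 B_ack=171
After event 1: A_seq=171 A_ack=121 B_seq=121 B_ack=171
After event 2: A_seq=171 A_ack=121 B_seq=175 B_ack=171
After event 3: A_seq=171 A_ack=121 B_seq=199 B_ack=171
After event 4: A_seq=171 A_ack=199 B_seq=199 B_ack=171
After event 5: A_seq=171 A_ack=253 B_seq=253 B_ack=171

171 253 253 171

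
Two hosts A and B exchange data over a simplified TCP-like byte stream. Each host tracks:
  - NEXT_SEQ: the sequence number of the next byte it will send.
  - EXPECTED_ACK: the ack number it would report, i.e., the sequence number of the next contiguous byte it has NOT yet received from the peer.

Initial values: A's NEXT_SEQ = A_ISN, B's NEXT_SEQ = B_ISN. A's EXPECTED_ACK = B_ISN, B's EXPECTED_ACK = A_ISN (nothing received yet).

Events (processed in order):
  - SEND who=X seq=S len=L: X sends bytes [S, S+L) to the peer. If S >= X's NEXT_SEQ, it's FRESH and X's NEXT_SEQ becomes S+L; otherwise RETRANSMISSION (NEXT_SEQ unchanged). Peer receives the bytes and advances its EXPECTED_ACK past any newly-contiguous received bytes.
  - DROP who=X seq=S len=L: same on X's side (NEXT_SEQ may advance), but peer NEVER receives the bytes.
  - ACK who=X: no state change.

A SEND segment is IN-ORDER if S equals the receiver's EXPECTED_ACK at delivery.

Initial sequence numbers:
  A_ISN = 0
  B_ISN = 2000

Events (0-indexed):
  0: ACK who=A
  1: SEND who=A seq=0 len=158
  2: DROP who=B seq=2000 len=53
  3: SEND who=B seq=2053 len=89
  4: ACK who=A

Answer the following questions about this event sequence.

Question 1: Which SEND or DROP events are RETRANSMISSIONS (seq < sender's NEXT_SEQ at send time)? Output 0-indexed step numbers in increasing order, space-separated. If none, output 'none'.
Answer: none

Derivation:
Step 1: SEND seq=0 -> fresh
Step 2: DROP seq=2000 -> fresh
Step 3: SEND seq=2053 -> fresh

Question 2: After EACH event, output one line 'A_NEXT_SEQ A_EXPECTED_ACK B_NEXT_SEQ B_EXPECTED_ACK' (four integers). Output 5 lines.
0 2000 2000 0
158 2000 2000 158
158 2000 2053 158
158 2000 2142 158
158 2000 2142 158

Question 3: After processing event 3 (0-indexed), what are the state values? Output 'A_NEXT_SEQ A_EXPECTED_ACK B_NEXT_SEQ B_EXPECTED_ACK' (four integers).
After event 0: A_seq=0 A_ack=2000 B_seq=2000 B_ack=0
After event 1: A_seq=158 A_ack=2000 B_seq=2000 B_ack=158
After event 2: A_seq=158 A_ack=2000 B_seq=2053 B_ack=158
After event 3: A_seq=158 A_ack=2000 B_seq=2142 B_ack=158

158 2000 2142 158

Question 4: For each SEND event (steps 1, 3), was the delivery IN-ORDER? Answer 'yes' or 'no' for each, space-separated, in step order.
Answer: yes no

Derivation:
Step 1: SEND seq=0 -> in-order
Step 3: SEND seq=2053 -> out-of-order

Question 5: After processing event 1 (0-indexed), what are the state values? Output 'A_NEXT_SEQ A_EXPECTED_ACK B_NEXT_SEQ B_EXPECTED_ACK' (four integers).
After event 0: A_seq=0 A_ack=2000 B_seq=2000 B_ack=0
After event 1: A_seq=158 A_ack=2000 B_seq=2000 B_ack=158

158 2000 2000 158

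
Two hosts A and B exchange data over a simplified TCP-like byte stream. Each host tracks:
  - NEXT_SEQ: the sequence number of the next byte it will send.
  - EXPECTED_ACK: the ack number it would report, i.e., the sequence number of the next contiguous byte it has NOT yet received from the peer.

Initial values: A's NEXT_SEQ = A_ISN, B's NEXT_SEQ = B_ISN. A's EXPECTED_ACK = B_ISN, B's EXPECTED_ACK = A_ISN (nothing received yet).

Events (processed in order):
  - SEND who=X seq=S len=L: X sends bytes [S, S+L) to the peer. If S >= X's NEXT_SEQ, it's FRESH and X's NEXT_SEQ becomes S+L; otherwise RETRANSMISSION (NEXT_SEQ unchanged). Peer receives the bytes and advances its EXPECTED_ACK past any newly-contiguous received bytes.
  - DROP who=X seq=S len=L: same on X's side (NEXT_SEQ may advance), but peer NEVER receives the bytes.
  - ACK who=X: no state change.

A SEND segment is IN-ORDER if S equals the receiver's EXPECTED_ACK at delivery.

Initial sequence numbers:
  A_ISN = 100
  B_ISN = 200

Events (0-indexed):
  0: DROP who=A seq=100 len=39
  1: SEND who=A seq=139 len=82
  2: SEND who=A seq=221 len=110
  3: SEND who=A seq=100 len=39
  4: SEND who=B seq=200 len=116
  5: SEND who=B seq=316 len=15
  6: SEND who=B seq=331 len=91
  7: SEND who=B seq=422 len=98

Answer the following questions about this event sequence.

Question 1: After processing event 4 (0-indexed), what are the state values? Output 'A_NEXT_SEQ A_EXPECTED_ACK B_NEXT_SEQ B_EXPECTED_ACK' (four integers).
After event 0: A_seq=139 A_ack=200 B_seq=200 B_ack=100
After event 1: A_seq=221 A_ack=200 B_seq=200 B_ack=100
After event 2: A_seq=331 A_ack=200 B_seq=200 B_ack=100
After event 3: A_seq=331 A_ack=200 B_seq=200 B_ack=331
After event 4: A_seq=331 A_ack=316 B_seq=316 B_ack=331

331 316 316 331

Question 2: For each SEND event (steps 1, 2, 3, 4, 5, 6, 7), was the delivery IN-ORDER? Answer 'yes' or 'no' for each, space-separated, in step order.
Answer: no no yes yes yes yes yes

Derivation:
Step 1: SEND seq=139 -> out-of-order
Step 2: SEND seq=221 -> out-of-order
Step 3: SEND seq=100 -> in-order
Step 4: SEND seq=200 -> in-order
Step 5: SEND seq=316 -> in-order
Step 6: SEND seq=331 -> in-order
Step 7: SEND seq=422 -> in-order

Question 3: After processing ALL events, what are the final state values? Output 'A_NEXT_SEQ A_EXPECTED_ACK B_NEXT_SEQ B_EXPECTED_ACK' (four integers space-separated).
After event 0: A_seq=139 A_ack=200 B_seq=200 B_ack=100
After event 1: A_seq=221 A_ack=200 B_seq=200 B_ack=100
After event 2: A_seq=331 A_ack=200 B_seq=200 B_ack=100
After event 3: A_seq=331 A_ack=200 B_seq=200 B_ack=331
After event 4: A_seq=331 A_ack=316 B_seq=316 B_ack=331
After event 5: A_seq=331 A_ack=331 B_seq=331 B_ack=331
After event 6: A_seq=331 A_ack=422 B_seq=422 B_ack=331
After event 7: A_seq=331 A_ack=520 B_seq=520 B_ack=331

Answer: 331 520 520 331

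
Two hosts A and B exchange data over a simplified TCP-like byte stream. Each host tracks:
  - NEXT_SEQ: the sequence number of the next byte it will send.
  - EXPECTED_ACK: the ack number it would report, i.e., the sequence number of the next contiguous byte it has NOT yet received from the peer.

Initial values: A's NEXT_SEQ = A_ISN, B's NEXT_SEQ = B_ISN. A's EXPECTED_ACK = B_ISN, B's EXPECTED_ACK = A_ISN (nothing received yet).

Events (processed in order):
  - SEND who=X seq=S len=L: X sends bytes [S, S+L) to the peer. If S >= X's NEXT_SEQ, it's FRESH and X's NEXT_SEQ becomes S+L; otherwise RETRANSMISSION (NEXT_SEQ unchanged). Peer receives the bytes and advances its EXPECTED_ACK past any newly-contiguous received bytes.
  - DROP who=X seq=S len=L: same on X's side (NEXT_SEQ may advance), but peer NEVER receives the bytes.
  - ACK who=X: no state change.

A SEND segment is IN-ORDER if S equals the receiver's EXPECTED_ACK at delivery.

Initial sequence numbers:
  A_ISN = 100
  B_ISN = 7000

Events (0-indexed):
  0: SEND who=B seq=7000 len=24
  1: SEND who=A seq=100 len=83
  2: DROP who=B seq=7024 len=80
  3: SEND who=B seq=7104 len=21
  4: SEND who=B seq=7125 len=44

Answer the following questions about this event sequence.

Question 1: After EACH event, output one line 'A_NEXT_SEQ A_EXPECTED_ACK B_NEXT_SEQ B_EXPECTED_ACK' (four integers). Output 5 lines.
100 7024 7024 100
183 7024 7024 183
183 7024 7104 183
183 7024 7125 183
183 7024 7169 183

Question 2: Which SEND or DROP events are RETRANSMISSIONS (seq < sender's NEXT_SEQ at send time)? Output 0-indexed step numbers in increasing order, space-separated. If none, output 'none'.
Answer: none

Derivation:
Step 0: SEND seq=7000 -> fresh
Step 1: SEND seq=100 -> fresh
Step 2: DROP seq=7024 -> fresh
Step 3: SEND seq=7104 -> fresh
Step 4: SEND seq=7125 -> fresh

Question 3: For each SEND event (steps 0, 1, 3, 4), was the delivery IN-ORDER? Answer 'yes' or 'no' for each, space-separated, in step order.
Step 0: SEND seq=7000 -> in-order
Step 1: SEND seq=100 -> in-order
Step 3: SEND seq=7104 -> out-of-order
Step 4: SEND seq=7125 -> out-of-order

Answer: yes yes no no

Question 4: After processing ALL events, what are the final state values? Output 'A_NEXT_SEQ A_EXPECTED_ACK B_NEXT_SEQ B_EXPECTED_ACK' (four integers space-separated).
Answer: 183 7024 7169 183

Derivation:
After event 0: A_seq=100 A_ack=7024 B_seq=7024 B_ack=100
After event 1: A_seq=183 A_ack=7024 B_seq=7024 B_ack=183
After event 2: A_seq=183 A_ack=7024 B_seq=7104 B_ack=183
After event 3: A_seq=183 A_ack=7024 B_seq=7125 B_ack=183
After event 4: A_seq=183 A_ack=7024 B_seq=7169 B_ack=183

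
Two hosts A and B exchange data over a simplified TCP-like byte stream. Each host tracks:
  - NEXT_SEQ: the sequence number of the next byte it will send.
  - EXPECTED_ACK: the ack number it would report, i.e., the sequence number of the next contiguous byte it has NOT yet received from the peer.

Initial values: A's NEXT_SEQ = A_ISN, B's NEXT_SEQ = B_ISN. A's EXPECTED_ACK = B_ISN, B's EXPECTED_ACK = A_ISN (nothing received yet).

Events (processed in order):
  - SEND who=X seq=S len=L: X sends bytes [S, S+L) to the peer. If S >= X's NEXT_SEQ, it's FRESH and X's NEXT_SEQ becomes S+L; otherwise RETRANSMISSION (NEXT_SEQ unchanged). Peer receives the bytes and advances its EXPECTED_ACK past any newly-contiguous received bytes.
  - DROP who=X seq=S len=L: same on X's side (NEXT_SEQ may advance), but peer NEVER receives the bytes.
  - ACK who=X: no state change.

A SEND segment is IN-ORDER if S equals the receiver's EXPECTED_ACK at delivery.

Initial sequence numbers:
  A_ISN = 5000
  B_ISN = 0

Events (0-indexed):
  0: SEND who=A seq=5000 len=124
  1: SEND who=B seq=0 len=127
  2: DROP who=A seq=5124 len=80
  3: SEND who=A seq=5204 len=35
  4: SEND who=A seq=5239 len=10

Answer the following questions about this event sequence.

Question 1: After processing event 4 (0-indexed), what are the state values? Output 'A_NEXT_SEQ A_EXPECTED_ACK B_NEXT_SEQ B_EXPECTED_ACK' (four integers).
After event 0: A_seq=5124 A_ack=0 B_seq=0 B_ack=5124
After event 1: A_seq=5124 A_ack=127 B_seq=127 B_ack=5124
After event 2: A_seq=5204 A_ack=127 B_seq=127 B_ack=5124
After event 3: A_seq=5239 A_ack=127 B_seq=127 B_ack=5124
After event 4: A_seq=5249 A_ack=127 B_seq=127 B_ack=5124

5249 127 127 5124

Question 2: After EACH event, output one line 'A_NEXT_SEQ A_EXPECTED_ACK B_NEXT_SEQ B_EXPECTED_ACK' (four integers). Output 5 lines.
5124 0 0 5124
5124 127 127 5124
5204 127 127 5124
5239 127 127 5124
5249 127 127 5124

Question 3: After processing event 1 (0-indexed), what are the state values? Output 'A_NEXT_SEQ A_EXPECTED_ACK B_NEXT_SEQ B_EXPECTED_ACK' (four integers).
After event 0: A_seq=5124 A_ack=0 B_seq=0 B_ack=5124
After event 1: A_seq=5124 A_ack=127 B_seq=127 B_ack=5124

5124 127 127 5124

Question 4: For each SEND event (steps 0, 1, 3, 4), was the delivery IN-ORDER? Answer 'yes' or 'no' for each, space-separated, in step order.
Step 0: SEND seq=5000 -> in-order
Step 1: SEND seq=0 -> in-order
Step 3: SEND seq=5204 -> out-of-order
Step 4: SEND seq=5239 -> out-of-order

Answer: yes yes no no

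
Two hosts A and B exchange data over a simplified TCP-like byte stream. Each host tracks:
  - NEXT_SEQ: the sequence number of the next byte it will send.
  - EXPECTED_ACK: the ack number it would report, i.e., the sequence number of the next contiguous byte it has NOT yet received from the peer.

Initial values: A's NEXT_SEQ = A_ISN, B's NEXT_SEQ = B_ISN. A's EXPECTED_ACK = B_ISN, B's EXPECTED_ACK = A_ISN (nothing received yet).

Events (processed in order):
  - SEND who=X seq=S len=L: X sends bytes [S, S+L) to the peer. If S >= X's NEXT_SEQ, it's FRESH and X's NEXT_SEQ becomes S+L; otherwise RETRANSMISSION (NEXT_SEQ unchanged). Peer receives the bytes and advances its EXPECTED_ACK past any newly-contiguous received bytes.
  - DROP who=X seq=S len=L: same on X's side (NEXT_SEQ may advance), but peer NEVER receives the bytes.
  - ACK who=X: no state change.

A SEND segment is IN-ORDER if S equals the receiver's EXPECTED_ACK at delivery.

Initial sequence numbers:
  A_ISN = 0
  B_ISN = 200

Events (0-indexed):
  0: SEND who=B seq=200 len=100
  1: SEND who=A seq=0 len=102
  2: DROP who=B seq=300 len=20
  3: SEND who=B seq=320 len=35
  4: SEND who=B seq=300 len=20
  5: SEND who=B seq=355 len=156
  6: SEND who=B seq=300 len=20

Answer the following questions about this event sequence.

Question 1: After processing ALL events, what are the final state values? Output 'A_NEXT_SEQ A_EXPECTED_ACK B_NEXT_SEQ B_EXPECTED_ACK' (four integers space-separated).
After event 0: A_seq=0 A_ack=300 B_seq=300 B_ack=0
After event 1: A_seq=102 A_ack=300 B_seq=300 B_ack=102
After event 2: A_seq=102 A_ack=300 B_seq=320 B_ack=102
After event 3: A_seq=102 A_ack=300 B_seq=355 B_ack=102
After event 4: A_seq=102 A_ack=355 B_seq=355 B_ack=102
After event 5: A_seq=102 A_ack=511 B_seq=511 B_ack=102
After event 6: A_seq=102 A_ack=511 B_seq=511 B_ack=102

Answer: 102 511 511 102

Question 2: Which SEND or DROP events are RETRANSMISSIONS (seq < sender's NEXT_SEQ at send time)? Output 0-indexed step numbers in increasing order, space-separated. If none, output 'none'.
Step 0: SEND seq=200 -> fresh
Step 1: SEND seq=0 -> fresh
Step 2: DROP seq=300 -> fresh
Step 3: SEND seq=320 -> fresh
Step 4: SEND seq=300 -> retransmit
Step 5: SEND seq=355 -> fresh
Step 6: SEND seq=300 -> retransmit

Answer: 4 6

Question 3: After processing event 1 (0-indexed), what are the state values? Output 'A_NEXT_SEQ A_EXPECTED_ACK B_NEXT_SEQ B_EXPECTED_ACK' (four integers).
After event 0: A_seq=0 A_ack=300 B_seq=300 B_ack=0
After event 1: A_seq=102 A_ack=300 B_seq=300 B_ack=102

102 300 300 102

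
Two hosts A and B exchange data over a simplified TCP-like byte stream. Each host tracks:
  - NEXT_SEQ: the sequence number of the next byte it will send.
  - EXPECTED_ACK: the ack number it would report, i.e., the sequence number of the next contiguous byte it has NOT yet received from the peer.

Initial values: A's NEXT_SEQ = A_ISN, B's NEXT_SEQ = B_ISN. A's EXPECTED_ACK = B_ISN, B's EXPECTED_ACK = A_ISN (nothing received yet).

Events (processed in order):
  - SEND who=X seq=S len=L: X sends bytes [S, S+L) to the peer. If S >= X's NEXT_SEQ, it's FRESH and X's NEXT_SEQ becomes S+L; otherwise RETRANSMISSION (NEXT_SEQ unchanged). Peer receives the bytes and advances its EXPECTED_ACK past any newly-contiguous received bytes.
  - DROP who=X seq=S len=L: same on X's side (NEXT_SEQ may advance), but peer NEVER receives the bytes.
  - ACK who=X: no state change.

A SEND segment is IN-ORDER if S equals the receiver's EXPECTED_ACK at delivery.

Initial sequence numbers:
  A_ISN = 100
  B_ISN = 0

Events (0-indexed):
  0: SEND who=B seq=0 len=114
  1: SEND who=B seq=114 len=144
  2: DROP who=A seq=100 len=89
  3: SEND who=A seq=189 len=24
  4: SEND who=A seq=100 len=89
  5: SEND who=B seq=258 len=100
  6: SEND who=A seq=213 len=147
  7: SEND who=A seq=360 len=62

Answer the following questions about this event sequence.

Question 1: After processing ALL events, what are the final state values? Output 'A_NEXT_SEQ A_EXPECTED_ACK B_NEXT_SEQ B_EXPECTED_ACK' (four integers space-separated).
Answer: 422 358 358 422

Derivation:
After event 0: A_seq=100 A_ack=114 B_seq=114 B_ack=100
After event 1: A_seq=100 A_ack=258 B_seq=258 B_ack=100
After event 2: A_seq=189 A_ack=258 B_seq=258 B_ack=100
After event 3: A_seq=213 A_ack=258 B_seq=258 B_ack=100
After event 4: A_seq=213 A_ack=258 B_seq=258 B_ack=213
After event 5: A_seq=213 A_ack=358 B_seq=358 B_ack=213
After event 6: A_seq=360 A_ack=358 B_seq=358 B_ack=360
After event 7: A_seq=422 A_ack=358 B_seq=358 B_ack=422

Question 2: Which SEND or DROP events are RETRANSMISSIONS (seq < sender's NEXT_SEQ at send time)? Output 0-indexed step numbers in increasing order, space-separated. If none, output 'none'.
Step 0: SEND seq=0 -> fresh
Step 1: SEND seq=114 -> fresh
Step 2: DROP seq=100 -> fresh
Step 3: SEND seq=189 -> fresh
Step 4: SEND seq=100 -> retransmit
Step 5: SEND seq=258 -> fresh
Step 6: SEND seq=213 -> fresh
Step 7: SEND seq=360 -> fresh

Answer: 4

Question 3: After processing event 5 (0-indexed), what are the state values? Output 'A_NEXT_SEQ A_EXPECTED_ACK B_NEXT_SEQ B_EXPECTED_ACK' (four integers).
After event 0: A_seq=100 A_ack=114 B_seq=114 B_ack=100
After event 1: A_seq=100 A_ack=258 B_seq=258 B_ack=100
After event 2: A_seq=189 A_ack=258 B_seq=258 B_ack=100
After event 3: A_seq=213 A_ack=258 B_seq=258 B_ack=100
After event 4: A_seq=213 A_ack=258 B_seq=258 B_ack=213
After event 5: A_seq=213 A_ack=358 B_seq=358 B_ack=213

213 358 358 213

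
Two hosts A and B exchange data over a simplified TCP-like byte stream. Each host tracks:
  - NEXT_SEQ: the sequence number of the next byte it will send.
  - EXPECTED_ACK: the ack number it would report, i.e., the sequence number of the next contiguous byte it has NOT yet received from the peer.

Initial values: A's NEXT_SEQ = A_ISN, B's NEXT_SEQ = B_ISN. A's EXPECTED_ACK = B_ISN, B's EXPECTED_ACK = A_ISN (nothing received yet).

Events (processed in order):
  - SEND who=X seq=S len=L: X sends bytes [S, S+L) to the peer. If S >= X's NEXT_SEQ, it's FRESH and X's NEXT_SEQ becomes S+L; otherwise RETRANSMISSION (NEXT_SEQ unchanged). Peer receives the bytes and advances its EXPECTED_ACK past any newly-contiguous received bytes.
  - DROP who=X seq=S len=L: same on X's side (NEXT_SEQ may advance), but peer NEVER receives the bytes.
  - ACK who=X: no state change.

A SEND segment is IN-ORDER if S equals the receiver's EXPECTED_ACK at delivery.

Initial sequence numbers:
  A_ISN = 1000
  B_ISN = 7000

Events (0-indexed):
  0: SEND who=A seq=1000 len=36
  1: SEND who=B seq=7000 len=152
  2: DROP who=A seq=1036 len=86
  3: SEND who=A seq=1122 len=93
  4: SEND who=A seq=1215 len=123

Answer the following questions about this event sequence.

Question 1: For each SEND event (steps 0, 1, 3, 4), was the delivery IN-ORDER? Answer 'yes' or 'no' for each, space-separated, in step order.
Answer: yes yes no no

Derivation:
Step 0: SEND seq=1000 -> in-order
Step 1: SEND seq=7000 -> in-order
Step 3: SEND seq=1122 -> out-of-order
Step 4: SEND seq=1215 -> out-of-order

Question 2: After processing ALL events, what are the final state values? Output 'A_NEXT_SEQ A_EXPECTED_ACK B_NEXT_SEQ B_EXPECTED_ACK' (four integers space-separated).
After event 0: A_seq=1036 A_ack=7000 B_seq=7000 B_ack=1036
After event 1: A_seq=1036 A_ack=7152 B_seq=7152 B_ack=1036
After event 2: A_seq=1122 A_ack=7152 B_seq=7152 B_ack=1036
After event 3: A_seq=1215 A_ack=7152 B_seq=7152 B_ack=1036
After event 4: A_seq=1338 A_ack=7152 B_seq=7152 B_ack=1036

Answer: 1338 7152 7152 1036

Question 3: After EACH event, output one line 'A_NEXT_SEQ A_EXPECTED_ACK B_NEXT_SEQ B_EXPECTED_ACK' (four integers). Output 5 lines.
1036 7000 7000 1036
1036 7152 7152 1036
1122 7152 7152 1036
1215 7152 7152 1036
1338 7152 7152 1036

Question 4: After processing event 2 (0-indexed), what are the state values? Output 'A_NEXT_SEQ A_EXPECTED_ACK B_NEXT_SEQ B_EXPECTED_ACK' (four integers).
After event 0: A_seq=1036 A_ack=7000 B_seq=7000 B_ack=1036
After event 1: A_seq=1036 A_ack=7152 B_seq=7152 B_ack=1036
After event 2: A_seq=1122 A_ack=7152 B_seq=7152 B_ack=1036

1122 7152 7152 1036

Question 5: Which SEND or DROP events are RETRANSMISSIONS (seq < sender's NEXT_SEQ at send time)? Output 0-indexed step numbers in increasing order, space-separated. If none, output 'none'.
Step 0: SEND seq=1000 -> fresh
Step 1: SEND seq=7000 -> fresh
Step 2: DROP seq=1036 -> fresh
Step 3: SEND seq=1122 -> fresh
Step 4: SEND seq=1215 -> fresh

Answer: none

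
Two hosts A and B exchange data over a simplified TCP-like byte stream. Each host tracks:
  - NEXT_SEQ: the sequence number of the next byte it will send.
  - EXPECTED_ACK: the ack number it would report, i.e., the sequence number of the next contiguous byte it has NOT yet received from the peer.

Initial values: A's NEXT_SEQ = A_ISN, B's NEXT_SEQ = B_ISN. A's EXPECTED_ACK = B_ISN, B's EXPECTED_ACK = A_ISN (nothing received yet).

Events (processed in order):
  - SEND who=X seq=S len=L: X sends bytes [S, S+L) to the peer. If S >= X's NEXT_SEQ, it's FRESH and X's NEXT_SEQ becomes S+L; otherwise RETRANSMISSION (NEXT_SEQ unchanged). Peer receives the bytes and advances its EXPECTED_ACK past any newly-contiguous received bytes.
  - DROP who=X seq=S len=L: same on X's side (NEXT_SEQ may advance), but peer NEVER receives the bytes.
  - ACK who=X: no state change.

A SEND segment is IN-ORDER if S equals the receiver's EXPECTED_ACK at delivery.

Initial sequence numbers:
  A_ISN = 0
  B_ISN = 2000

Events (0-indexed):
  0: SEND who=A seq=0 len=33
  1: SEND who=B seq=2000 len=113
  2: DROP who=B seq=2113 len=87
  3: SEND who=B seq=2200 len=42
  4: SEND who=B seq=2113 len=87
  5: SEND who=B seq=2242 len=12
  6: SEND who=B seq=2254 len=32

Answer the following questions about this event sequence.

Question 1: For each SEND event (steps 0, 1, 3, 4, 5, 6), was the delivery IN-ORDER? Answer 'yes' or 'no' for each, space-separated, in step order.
Answer: yes yes no yes yes yes

Derivation:
Step 0: SEND seq=0 -> in-order
Step 1: SEND seq=2000 -> in-order
Step 3: SEND seq=2200 -> out-of-order
Step 4: SEND seq=2113 -> in-order
Step 5: SEND seq=2242 -> in-order
Step 6: SEND seq=2254 -> in-order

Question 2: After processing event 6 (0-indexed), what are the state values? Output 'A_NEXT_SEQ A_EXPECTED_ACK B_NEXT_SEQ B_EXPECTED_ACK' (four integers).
After event 0: A_seq=33 A_ack=2000 B_seq=2000 B_ack=33
After event 1: A_seq=33 A_ack=2113 B_seq=2113 B_ack=33
After event 2: A_seq=33 A_ack=2113 B_seq=2200 B_ack=33
After event 3: A_seq=33 A_ack=2113 B_seq=2242 B_ack=33
After event 4: A_seq=33 A_ack=2242 B_seq=2242 B_ack=33
After event 5: A_seq=33 A_ack=2254 B_seq=2254 B_ack=33
After event 6: A_seq=33 A_ack=2286 B_seq=2286 B_ack=33

33 2286 2286 33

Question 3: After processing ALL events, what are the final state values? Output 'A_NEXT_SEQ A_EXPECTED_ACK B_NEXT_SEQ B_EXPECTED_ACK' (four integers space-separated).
After event 0: A_seq=33 A_ack=2000 B_seq=2000 B_ack=33
After event 1: A_seq=33 A_ack=2113 B_seq=2113 B_ack=33
After event 2: A_seq=33 A_ack=2113 B_seq=2200 B_ack=33
After event 3: A_seq=33 A_ack=2113 B_seq=2242 B_ack=33
After event 4: A_seq=33 A_ack=2242 B_seq=2242 B_ack=33
After event 5: A_seq=33 A_ack=2254 B_seq=2254 B_ack=33
After event 6: A_seq=33 A_ack=2286 B_seq=2286 B_ack=33

Answer: 33 2286 2286 33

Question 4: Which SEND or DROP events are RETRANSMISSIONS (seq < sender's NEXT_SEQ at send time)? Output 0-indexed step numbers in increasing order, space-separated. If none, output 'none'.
Step 0: SEND seq=0 -> fresh
Step 1: SEND seq=2000 -> fresh
Step 2: DROP seq=2113 -> fresh
Step 3: SEND seq=2200 -> fresh
Step 4: SEND seq=2113 -> retransmit
Step 5: SEND seq=2242 -> fresh
Step 6: SEND seq=2254 -> fresh

Answer: 4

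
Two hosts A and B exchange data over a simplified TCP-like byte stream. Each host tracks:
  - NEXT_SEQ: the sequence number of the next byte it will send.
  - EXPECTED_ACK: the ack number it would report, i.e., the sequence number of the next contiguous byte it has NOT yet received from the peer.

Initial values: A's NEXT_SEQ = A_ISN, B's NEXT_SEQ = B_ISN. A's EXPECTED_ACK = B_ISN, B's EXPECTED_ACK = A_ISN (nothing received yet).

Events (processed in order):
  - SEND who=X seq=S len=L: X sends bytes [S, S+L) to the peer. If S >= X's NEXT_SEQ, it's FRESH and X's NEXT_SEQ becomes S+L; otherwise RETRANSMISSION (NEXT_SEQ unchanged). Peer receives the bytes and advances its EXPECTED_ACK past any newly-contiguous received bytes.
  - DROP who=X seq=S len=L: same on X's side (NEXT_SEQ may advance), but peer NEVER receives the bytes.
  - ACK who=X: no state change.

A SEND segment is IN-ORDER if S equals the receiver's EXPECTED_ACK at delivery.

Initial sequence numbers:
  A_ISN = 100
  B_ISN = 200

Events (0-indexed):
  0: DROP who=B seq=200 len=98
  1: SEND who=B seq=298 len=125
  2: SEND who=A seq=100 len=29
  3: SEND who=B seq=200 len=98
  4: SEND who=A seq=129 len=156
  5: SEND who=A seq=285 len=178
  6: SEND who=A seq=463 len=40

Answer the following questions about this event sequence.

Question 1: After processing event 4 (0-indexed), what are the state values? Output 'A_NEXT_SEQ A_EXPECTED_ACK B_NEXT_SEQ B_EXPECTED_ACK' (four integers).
After event 0: A_seq=100 A_ack=200 B_seq=298 B_ack=100
After event 1: A_seq=100 A_ack=200 B_seq=423 B_ack=100
After event 2: A_seq=129 A_ack=200 B_seq=423 B_ack=129
After event 3: A_seq=129 A_ack=423 B_seq=423 B_ack=129
After event 4: A_seq=285 A_ack=423 B_seq=423 B_ack=285

285 423 423 285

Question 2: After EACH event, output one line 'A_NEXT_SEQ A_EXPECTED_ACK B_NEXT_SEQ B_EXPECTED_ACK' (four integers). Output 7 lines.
100 200 298 100
100 200 423 100
129 200 423 129
129 423 423 129
285 423 423 285
463 423 423 463
503 423 423 503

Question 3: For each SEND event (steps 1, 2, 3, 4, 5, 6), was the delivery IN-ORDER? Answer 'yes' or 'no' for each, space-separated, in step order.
Answer: no yes yes yes yes yes

Derivation:
Step 1: SEND seq=298 -> out-of-order
Step 2: SEND seq=100 -> in-order
Step 3: SEND seq=200 -> in-order
Step 4: SEND seq=129 -> in-order
Step 5: SEND seq=285 -> in-order
Step 6: SEND seq=463 -> in-order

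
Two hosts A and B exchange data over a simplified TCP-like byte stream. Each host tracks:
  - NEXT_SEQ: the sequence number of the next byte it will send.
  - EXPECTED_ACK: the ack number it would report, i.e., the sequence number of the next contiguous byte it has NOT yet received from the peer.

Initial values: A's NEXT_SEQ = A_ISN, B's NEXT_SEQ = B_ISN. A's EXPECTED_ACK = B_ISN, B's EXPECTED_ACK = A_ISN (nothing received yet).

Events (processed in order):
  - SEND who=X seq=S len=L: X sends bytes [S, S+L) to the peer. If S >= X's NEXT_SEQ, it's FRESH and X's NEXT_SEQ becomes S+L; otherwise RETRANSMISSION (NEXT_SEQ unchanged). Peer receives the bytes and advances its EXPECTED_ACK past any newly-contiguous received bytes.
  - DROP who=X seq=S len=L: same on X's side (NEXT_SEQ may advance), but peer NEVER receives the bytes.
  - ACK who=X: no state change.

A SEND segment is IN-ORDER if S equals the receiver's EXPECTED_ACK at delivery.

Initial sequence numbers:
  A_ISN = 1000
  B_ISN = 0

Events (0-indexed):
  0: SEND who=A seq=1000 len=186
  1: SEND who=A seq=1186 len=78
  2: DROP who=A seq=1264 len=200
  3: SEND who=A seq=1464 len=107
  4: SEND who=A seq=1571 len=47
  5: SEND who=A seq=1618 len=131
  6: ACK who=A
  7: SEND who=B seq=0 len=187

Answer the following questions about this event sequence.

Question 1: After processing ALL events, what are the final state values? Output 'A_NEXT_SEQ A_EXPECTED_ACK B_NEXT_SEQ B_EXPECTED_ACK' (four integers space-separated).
After event 0: A_seq=1186 A_ack=0 B_seq=0 B_ack=1186
After event 1: A_seq=1264 A_ack=0 B_seq=0 B_ack=1264
After event 2: A_seq=1464 A_ack=0 B_seq=0 B_ack=1264
After event 3: A_seq=1571 A_ack=0 B_seq=0 B_ack=1264
After event 4: A_seq=1618 A_ack=0 B_seq=0 B_ack=1264
After event 5: A_seq=1749 A_ack=0 B_seq=0 B_ack=1264
After event 6: A_seq=1749 A_ack=0 B_seq=0 B_ack=1264
After event 7: A_seq=1749 A_ack=187 B_seq=187 B_ack=1264

Answer: 1749 187 187 1264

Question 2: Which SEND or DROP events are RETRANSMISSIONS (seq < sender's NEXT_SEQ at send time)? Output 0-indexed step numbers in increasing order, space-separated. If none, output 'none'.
Answer: none

Derivation:
Step 0: SEND seq=1000 -> fresh
Step 1: SEND seq=1186 -> fresh
Step 2: DROP seq=1264 -> fresh
Step 3: SEND seq=1464 -> fresh
Step 4: SEND seq=1571 -> fresh
Step 5: SEND seq=1618 -> fresh
Step 7: SEND seq=0 -> fresh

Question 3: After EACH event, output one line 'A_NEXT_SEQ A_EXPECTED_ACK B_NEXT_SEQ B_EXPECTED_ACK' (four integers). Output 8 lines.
1186 0 0 1186
1264 0 0 1264
1464 0 0 1264
1571 0 0 1264
1618 0 0 1264
1749 0 0 1264
1749 0 0 1264
1749 187 187 1264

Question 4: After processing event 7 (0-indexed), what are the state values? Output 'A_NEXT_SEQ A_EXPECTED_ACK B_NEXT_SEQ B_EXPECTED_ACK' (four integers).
After event 0: A_seq=1186 A_ack=0 B_seq=0 B_ack=1186
After event 1: A_seq=1264 A_ack=0 B_seq=0 B_ack=1264
After event 2: A_seq=1464 A_ack=0 B_seq=0 B_ack=1264
After event 3: A_seq=1571 A_ack=0 B_seq=0 B_ack=1264
After event 4: A_seq=1618 A_ack=0 B_seq=0 B_ack=1264
After event 5: A_seq=1749 A_ack=0 B_seq=0 B_ack=1264
After event 6: A_seq=1749 A_ack=0 B_seq=0 B_ack=1264
After event 7: A_seq=1749 A_ack=187 B_seq=187 B_ack=1264

1749 187 187 1264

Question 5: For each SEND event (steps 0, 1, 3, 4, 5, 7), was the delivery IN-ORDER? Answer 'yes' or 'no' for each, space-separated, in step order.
Step 0: SEND seq=1000 -> in-order
Step 1: SEND seq=1186 -> in-order
Step 3: SEND seq=1464 -> out-of-order
Step 4: SEND seq=1571 -> out-of-order
Step 5: SEND seq=1618 -> out-of-order
Step 7: SEND seq=0 -> in-order

Answer: yes yes no no no yes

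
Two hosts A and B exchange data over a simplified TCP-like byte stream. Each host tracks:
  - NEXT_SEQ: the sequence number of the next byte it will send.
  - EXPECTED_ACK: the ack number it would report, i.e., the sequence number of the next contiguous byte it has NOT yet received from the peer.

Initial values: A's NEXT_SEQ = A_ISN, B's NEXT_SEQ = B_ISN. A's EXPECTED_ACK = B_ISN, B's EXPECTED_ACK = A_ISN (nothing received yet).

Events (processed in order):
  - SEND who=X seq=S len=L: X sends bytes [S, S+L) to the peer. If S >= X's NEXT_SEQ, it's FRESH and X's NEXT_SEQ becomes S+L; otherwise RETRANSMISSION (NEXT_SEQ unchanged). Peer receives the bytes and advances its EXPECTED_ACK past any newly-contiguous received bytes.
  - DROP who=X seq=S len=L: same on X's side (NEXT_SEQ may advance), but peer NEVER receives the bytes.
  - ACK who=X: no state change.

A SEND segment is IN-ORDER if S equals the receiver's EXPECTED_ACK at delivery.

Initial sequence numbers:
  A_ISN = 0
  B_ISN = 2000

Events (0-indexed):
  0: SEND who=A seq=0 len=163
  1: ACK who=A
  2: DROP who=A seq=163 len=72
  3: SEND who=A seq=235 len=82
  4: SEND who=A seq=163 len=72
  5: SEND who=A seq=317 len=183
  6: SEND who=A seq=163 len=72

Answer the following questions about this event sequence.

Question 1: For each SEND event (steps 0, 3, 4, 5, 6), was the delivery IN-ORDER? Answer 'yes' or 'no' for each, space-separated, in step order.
Step 0: SEND seq=0 -> in-order
Step 3: SEND seq=235 -> out-of-order
Step 4: SEND seq=163 -> in-order
Step 5: SEND seq=317 -> in-order
Step 6: SEND seq=163 -> out-of-order

Answer: yes no yes yes no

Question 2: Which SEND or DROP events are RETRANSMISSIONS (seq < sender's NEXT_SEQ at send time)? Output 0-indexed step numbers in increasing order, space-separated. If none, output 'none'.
Answer: 4 6

Derivation:
Step 0: SEND seq=0 -> fresh
Step 2: DROP seq=163 -> fresh
Step 3: SEND seq=235 -> fresh
Step 4: SEND seq=163 -> retransmit
Step 5: SEND seq=317 -> fresh
Step 6: SEND seq=163 -> retransmit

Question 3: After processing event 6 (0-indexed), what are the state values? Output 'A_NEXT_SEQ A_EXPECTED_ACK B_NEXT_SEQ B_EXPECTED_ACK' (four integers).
After event 0: A_seq=163 A_ack=2000 B_seq=2000 B_ack=163
After event 1: A_seq=163 A_ack=2000 B_seq=2000 B_ack=163
After event 2: A_seq=235 A_ack=2000 B_seq=2000 B_ack=163
After event 3: A_seq=317 A_ack=2000 B_seq=2000 B_ack=163
After event 4: A_seq=317 A_ack=2000 B_seq=2000 B_ack=317
After event 5: A_seq=500 A_ack=2000 B_seq=2000 B_ack=500
After event 6: A_seq=500 A_ack=2000 B_seq=2000 B_ack=500

500 2000 2000 500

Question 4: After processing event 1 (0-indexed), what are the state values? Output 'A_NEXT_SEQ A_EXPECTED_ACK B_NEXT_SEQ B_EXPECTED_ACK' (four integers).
After event 0: A_seq=163 A_ack=2000 B_seq=2000 B_ack=163
After event 1: A_seq=163 A_ack=2000 B_seq=2000 B_ack=163

163 2000 2000 163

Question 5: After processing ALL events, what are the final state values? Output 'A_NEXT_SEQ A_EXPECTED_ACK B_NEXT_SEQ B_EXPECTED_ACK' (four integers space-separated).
Answer: 500 2000 2000 500

Derivation:
After event 0: A_seq=163 A_ack=2000 B_seq=2000 B_ack=163
After event 1: A_seq=163 A_ack=2000 B_seq=2000 B_ack=163
After event 2: A_seq=235 A_ack=2000 B_seq=2000 B_ack=163
After event 3: A_seq=317 A_ack=2000 B_seq=2000 B_ack=163
After event 4: A_seq=317 A_ack=2000 B_seq=2000 B_ack=317
After event 5: A_seq=500 A_ack=2000 B_seq=2000 B_ack=500
After event 6: A_seq=500 A_ack=2000 B_seq=2000 B_ack=500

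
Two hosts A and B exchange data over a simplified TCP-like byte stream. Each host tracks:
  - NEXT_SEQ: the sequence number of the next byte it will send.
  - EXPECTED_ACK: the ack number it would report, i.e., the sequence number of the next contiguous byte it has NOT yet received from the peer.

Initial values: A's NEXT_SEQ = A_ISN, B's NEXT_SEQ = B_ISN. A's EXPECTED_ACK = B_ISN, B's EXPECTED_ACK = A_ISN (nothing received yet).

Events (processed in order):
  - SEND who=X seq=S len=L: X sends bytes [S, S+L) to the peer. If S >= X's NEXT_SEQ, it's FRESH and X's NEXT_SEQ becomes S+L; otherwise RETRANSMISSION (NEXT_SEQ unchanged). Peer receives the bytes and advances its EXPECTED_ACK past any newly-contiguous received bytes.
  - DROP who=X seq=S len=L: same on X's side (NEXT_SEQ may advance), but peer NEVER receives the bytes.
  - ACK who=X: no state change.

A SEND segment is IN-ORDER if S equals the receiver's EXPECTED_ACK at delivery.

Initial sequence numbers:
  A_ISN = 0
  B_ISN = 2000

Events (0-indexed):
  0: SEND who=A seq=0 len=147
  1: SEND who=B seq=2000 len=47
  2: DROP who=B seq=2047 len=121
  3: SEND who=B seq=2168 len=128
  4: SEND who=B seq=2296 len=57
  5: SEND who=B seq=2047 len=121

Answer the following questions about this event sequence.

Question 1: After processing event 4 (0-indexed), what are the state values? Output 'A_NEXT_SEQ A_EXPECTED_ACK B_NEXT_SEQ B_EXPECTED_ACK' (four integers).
After event 0: A_seq=147 A_ack=2000 B_seq=2000 B_ack=147
After event 1: A_seq=147 A_ack=2047 B_seq=2047 B_ack=147
After event 2: A_seq=147 A_ack=2047 B_seq=2168 B_ack=147
After event 3: A_seq=147 A_ack=2047 B_seq=2296 B_ack=147
After event 4: A_seq=147 A_ack=2047 B_seq=2353 B_ack=147

147 2047 2353 147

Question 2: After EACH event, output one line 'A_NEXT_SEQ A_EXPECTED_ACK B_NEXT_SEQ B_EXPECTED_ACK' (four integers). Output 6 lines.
147 2000 2000 147
147 2047 2047 147
147 2047 2168 147
147 2047 2296 147
147 2047 2353 147
147 2353 2353 147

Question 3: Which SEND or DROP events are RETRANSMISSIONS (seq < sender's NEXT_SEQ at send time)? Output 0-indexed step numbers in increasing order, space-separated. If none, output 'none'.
Answer: 5

Derivation:
Step 0: SEND seq=0 -> fresh
Step 1: SEND seq=2000 -> fresh
Step 2: DROP seq=2047 -> fresh
Step 3: SEND seq=2168 -> fresh
Step 4: SEND seq=2296 -> fresh
Step 5: SEND seq=2047 -> retransmit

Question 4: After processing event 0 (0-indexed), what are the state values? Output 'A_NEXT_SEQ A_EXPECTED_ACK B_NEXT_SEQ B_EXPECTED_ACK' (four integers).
After event 0: A_seq=147 A_ack=2000 B_seq=2000 B_ack=147

147 2000 2000 147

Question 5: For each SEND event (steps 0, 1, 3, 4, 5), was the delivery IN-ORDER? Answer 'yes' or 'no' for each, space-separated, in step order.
Answer: yes yes no no yes

Derivation:
Step 0: SEND seq=0 -> in-order
Step 1: SEND seq=2000 -> in-order
Step 3: SEND seq=2168 -> out-of-order
Step 4: SEND seq=2296 -> out-of-order
Step 5: SEND seq=2047 -> in-order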